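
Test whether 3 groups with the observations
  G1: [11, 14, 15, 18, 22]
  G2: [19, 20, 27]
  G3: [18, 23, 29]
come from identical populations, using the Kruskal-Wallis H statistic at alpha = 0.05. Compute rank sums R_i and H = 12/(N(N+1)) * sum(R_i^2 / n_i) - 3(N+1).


Step 1: Combine all N = 11 observations and assign midranks.
sorted (value, group, rank): (11,G1,1), (14,G1,2), (15,G1,3), (18,G1,4.5), (18,G3,4.5), (19,G2,6), (20,G2,7), (22,G1,8), (23,G3,9), (27,G2,10), (29,G3,11)
Step 2: Sum ranks within each group.
R_1 = 18.5 (n_1 = 5)
R_2 = 23 (n_2 = 3)
R_3 = 24.5 (n_3 = 3)
Step 3: H = 12/(N(N+1)) * sum(R_i^2/n_i) - 3(N+1)
     = 12/(11*12) * (18.5^2/5 + 23^2/3 + 24.5^2/3) - 3*12
     = 0.090909 * 444.867 - 36
     = 4.442424.
Step 4: Ties present; correction factor C = 1 - 6/(11^3 - 11) = 0.995455. Corrected H = 4.442424 / 0.995455 = 4.462709.
Step 5: Under H0, H ~ chi^2(2); p-value = 0.107383.
Step 6: alpha = 0.05. fail to reject H0.

H = 4.4627, df = 2, p = 0.107383, fail to reject H0.


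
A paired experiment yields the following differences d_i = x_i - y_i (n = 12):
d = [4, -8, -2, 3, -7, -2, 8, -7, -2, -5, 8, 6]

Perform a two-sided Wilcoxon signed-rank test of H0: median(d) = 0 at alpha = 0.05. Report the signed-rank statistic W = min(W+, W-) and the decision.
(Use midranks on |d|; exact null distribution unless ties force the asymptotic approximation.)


Step 1: Drop any zero differences (none here) and take |d_i|.
|d| = [4, 8, 2, 3, 7, 2, 8, 7, 2, 5, 8, 6]
Step 2: Midrank |d_i| (ties get averaged ranks).
ranks: |4|->5, |8|->11, |2|->2, |3|->4, |7|->8.5, |2|->2, |8|->11, |7|->8.5, |2|->2, |5|->6, |8|->11, |6|->7
Step 3: Attach original signs; sum ranks with positive sign and with negative sign.
W+ = 5 + 4 + 11 + 11 + 7 = 38
W- = 11 + 2 + 8.5 + 2 + 8.5 + 2 + 6 = 40
(Check: W+ + W- = 78 should equal n(n+1)/2 = 78.)
Step 4: Test statistic W = min(W+, W-) = 38.
Step 5: Ties in |d|, so use the tie-corrected normal approximation.
        E[W] = n(n+1)/4 = 12*13/4 = 39.
        Tie groups: |d|=2 (t=3), |d|=7 (t=2), |d|=8 (t=3); sum(t^3 - t) = 54.
        Var[W] = n(n+1)(2n+1)/24 - sum(t^3-t)/48 = 3900/24 - 54/48 = 161.375.
        z = (W - E[W]) / sqrt(Var[W]) = (38 - 39) / 12.7033 = -0.0787.
        Two-sided p = 2*Phi(z) = 0.937256.
Step 6: alpha = 0.05. fail to reject H0.

W+ = 38, W- = 40, W = min = 38, p = 0.937256, fail to reject H0.


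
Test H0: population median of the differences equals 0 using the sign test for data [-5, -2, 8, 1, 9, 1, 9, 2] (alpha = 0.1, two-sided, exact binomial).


Step 1: Discard zero differences. Original n = 8; n_eff = number of nonzero differences = 8.
Nonzero differences (with sign): -5, -2, +8, +1, +9, +1, +9, +2
Step 2: Count signs: positive = 6, negative = 2.
Step 3: Under H0: P(positive) = 0.5, so the number of positives S ~ Bin(8, 0.5).
Step 4: Two-sided exact p-value = sum of Bin(8,0.5) probabilities at or below the observed probability = 0.289062.
Step 5: alpha = 0.1. fail to reject H0.

n_eff = 8, pos = 6, neg = 2, p = 0.289062, fail to reject H0.


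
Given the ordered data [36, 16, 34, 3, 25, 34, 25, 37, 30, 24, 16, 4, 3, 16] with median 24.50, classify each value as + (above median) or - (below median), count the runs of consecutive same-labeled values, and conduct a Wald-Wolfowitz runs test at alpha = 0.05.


Step 1: Compute median = 24.50; label A = above, B = below.
Labels in order: ABABAAAAABBBBB  (n_A = 7, n_B = 7)
Step 2: Count runs R = 6.
Step 3: Under H0 (random ordering), E[R] = 2*n_A*n_B/(n_A+n_B) + 1 = 2*7*7/14 + 1 = 8.0000.
        Var[R] = 2*n_A*n_B*(2*n_A*n_B - n_A - n_B) / ((n_A+n_B)^2 * (n_A+n_B-1)) = 8232/2548 = 3.2308.
        SD[R] = 1.7974.
Step 4: Continuity-corrected z = (R + 0.5 - E[R]) / SD[R] = (6 + 0.5 - 8.0000) / 1.7974 = -0.8345.
Step 5: Two-sided p-value via normal approximation = 2*(1 - Phi(|z|)) = 0.403986.
Step 6: alpha = 0.05. fail to reject H0.

R = 6, z = -0.8345, p = 0.403986, fail to reject H0.


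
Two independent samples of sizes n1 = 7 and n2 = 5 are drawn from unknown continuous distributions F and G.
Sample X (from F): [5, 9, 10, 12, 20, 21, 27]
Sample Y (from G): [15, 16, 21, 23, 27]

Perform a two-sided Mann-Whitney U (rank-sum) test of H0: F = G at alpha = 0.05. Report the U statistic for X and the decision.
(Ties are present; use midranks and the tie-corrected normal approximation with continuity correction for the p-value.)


Step 1: Combine and sort all 12 observations; assign midranks.
sorted (value, group): (5,X), (9,X), (10,X), (12,X), (15,Y), (16,Y), (20,X), (21,X), (21,Y), (23,Y), (27,X), (27,Y)
ranks: 5->1, 9->2, 10->3, 12->4, 15->5, 16->6, 20->7, 21->8.5, 21->8.5, 23->10, 27->11.5, 27->11.5
Step 2: Rank sum for X: R1 = 1 + 2 + 3 + 4 + 7 + 8.5 + 11.5 = 37.
Step 3: U_X = R1 - n1(n1+1)/2 = 37 - 7*8/2 = 37 - 28 = 9.
       U_Y = n1*n2 - U_X = 35 - 9 = 26.
Step 4: Ties are present, so use the tie-corrected normal approximation (with continuity correction) for the p-value.
Step 5: p-value = 0.192314; compare to alpha = 0.05. fail to reject H0.

U_X = 9, p = 0.192314, fail to reject H0 at alpha = 0.05.


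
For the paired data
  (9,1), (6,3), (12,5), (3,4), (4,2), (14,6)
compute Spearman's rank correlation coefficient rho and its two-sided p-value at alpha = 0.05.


Step 1: Rank x and y separately (midranks; no ties here).
rank(x): 9->4, 6->3, 12->5, 3->1, 4->2, 14->6
rank(y): 1->1, 3->3, 5->5, 4->4, 2->2, 6->6
Step 2: d_i = R_x(i) - R_y(i); compute d_i^2.
  (4-1)^2=9, (3-3)^2=0, (5-5)^2=0, (1-4)^2=9, (2-2)^2=0, (6-6)^2=0
sum(d^2) = 18.
Step 3: rho = 1 - 6*18 / (6*(6^2 - 1)) = 1 - 108/210 = 0.485714.
Step 4: Under H0, t = rho * sqrt((n-2)/(1-rho^2)) = 1.1113 ~ t(4).
Step 5: Two-sided p-value from the t-distribution with 4 df = 0.328723.
Step 6: alpha = 0.05. fail to reject H0.

rho = 0.4857, p = 0.328723, fail to reject H0 at alpha = 0.05.


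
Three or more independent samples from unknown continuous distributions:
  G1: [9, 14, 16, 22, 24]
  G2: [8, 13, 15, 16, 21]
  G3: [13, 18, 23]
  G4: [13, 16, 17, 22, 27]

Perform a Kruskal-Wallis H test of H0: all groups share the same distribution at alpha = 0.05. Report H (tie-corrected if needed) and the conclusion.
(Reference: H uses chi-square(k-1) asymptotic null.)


Step 1: Combine all N = 18 observations and assign midranks.
sorted (value, group, rank): (8,G2,1), (9,G1,2), (13,G2,4), (13,G3,4), (13,G4,4), (14,G1,6), (15,G2,7), (16,G1,9), (16,G2,9), (16,G4,9), (17,G4,11), (18,G3,12), (21,G2,13), (22,G1,14.5), (22,G4,14.5), (23,G3,16), (24,G1,17), (27,G4,18)
Step 2: Sum ranks within each group.
R_1 = 48.5 (n_1 = 5)
R_2 = 34 (n_2 = 5)
R_3 = 32 (n_3 = 3)
R_4 = 56.5 (n_4 = 5)
Step 3: H = 12/(N(N+1)) * sum(R_i^2/n_i) - 3(N+1)
     = 12/(18*19) * (48.5^2/5 + 34^2/5 + 32^2/3 + 56.5^2/5) - 3*19
     = 0.035088 * 1681.43 - 57
     = 1.997661.
Step 4: Ties present; correction factor C = 1 - 54/(18^3 - 18) = 0.990712. Corrected H = 1.997661 / 0.990712 = 2.016389.
Step 5: Under H0, H ~ chi^2(3); p-value = 0.569012.
Step 6: alpha = 0.05. fail to reject H0.

H = 2.0164, df = 3, p = 0.569012, fail to reject H0.


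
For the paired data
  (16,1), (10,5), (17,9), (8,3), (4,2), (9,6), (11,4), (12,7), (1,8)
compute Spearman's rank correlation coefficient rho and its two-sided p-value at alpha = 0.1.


Step 1: Rank x and y separately (midranks; no ties here).
rank(x): 16->8, 10->5, 17->9, 8->3, 4->2, 9->4, 11->6, 12->7, 1->1
rank(y): 1->1, 5->5, 9->9, 3->3, 2->2, 6->6, 4->4, 7->7, 8->8
Step 2: d_i = R_x(i) - R_y(i); compute d_i^2.
  (8-1)^2=49, (5-5)^2=0, (9-9)^2=0, (3-3)^2=0, (2-2)^2=0, (4-6)^2=4, (6-4)^2=4, (7-7)^2=0, (1-8)^2=49
sum(d^2) = 106.
Step 3: rho = 1 - 6*106 / (9*(9^2 - 1)) = 1 - 636/720 = 0.116667.
Step 4: Under H0, t = rho * sqrt((n-2)/(1-rho^2)) = 0.3108 ~ t(7).
Step 5: Two-sided p-value from the t-distribution with 7 df = 0.765008.
Step 6: alpha = 0.1. fail to reject H0.

rho = 0.1167, p = 0.765008, fail to reject H0 at alpha = 0.1.


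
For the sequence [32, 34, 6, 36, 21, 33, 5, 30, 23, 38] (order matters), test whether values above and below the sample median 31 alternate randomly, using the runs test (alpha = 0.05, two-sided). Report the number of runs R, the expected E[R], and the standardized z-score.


Step 1: Compute median = 31; label A = above, B = below.
Labels in order: AABABABBBA  (n_A = 5, n_B = 5)
Step 2: Count runs R = 7.
Step 3: Under H0 (random ordering), E[R] = 2*n_A*n_B/(n_A+n_B) + 1 = 2*5*5/10 + 1 = 6.0000.
        Var[R] = 2*n_A*n_B*(2*n_A*n_B - n_A - n_B) / ((n_A+n_B)^2 * (n_A+n_B-1)) = 2000/900 = 2.2222.
        SD[R] = 1.4907.
Step 4: Continuity-corrected z = (R - 0.5 - E[R]) / SD[R] = (7 - 0.5 - 6.0000) / 1.4907 = 0.3354.
Step 5: Two-sided p-value via normal approximation = 2*(1 - Phi(|z|)) = 0.737316.
Step 6: alpha = 0.05. fail to reject H0.

R = 7, z = 0.3354, p = 0.737316, fail to reject H0.


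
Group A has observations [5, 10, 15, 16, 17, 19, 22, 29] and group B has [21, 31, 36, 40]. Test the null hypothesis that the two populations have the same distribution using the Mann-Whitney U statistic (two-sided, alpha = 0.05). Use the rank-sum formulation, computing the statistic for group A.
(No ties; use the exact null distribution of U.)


Step 1: Combine and sort all 12 observations; assign midranks.
sorted (value, group): (5,X), (10,X), (15,X), (16,X), (17,X), (19,X), (21,Y), (22,X), (29,X), (31,Y), (36,Y), (40,Y)
ranks: 5->1, 10->2, 15->3, 16->4, 17->5, 19->6, 21->7, 22->8, 29->9, 31->10, 36->11, 40->12
Step 2: Rank sum for X: R1 = 1 + 2 + 3 + 4 + 5 + 6 + 8 + 9 = 38.
Step 3: U_X = R1 - n1(n1+1)/2 = 38 - 8*9/2 = 38 - 36 = 2.
       U_Y = n1*n2 - U_X = 32 - 2 = 30.
Step 4: No ties, so the exact null distribution of U (based on enumerating the C(12,8) = 495 equally likely rank assignments) gives the two-sided p-value.
Step 5: p-value = 0.016162; compare to alpha = 0.05. reject H0.

U_X = 2, p = 0.016162, reject H0 at alpha = 0.05.


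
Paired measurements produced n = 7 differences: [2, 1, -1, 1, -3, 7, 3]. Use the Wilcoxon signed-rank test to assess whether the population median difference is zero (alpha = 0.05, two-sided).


Step 1: Drop any zero differences (none here) and take |d_i|.
|d| = [2, 1, 1, 1, 3, 7, 3]
Step 2: Midrank |d_i| (ties get averaged ranks).
ranks: |2|->4, |1|->2, |1|->2, |1|->2, |3|->5.5, |7|->7, |3|->5.5
Step 3: Attach original signs; sum ranks with positive sign and with negative sign.
W+ = 4 + 2 + 2 + 7 + 5.5 = 20.5
W- = 2 + 5.5 = 7.5
(Check: W+ + W- = 28 should equal n(n+1)/2 = 28.)
Step 4: Test statistic W = min(W+, W-) = 7.5.
Step 5: Ties in |d|, so use the tie-corrected normal approximation.
        E[W] = n(n+1)/4 = 7*8/4 = 14.
        Tie groups: |d|=1 (t=3), |d|=3 (t=2); sum(t^3 - t) = 30.
        Var[W] = n(n+1)(2n+1)/24 - sum(t^3-t)/48 = 840/24 - 30/48 = 34.375.
        z = (W - E[W]) / sqrt(Var[W]) = (7.5 - 14) / 5.8630 = -1.1086.
        Two-sided p = 2*Phi(z) = 0.267584.
Step 6: alpha = 0.05. fail to reject H0.

W+ = 20.5, W- = 7.5, W = min = 7.5, p = 0.267584, fail to reject H0.


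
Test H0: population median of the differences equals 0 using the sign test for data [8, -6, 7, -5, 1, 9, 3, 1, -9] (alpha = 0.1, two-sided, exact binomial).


Step 1: Discard zero differences. Original n = 9; n_eff = number of nonzero differences = 9.
Nonzero differences (with sign): +8, -6, +7, -5, +1, +9, +3, +1, -9
Step 2: Count signs: positive = 6, negative = 3.
Step 3: Under H0: P(positive) = 0.5, so the number of positives S ~ Bin(9, 0.5).
Step 4: Two-sided exact p-value = sum of Bin(9,0.5) probabilities at or below the observed probability = 0.507812.
Step 5: alpha = 0.1. fail to reject H0.

n_eff = 9, pos = 6, neg = 3, p = 0.507812, fail to reject H0.


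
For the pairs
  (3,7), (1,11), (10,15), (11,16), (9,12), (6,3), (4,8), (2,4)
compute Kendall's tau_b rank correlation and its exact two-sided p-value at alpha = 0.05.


Step 1: Enumerate the 28 unordered pairs (i,j) with i<j and classify each by sign(x_j-x_i) * sign(y_j-y_i).
  (1,2):dx=-2,dy=+4->D; (1,3):dx=+7,dy=+8->C; (1,4):dx=+8,dy=+9->C; (1,5):dx=+6,dy=+5->C
  (1,6):dx=+3,dy=-4->D; (1,7):dx=+1,dy=+1->C; (1,8):dx=-1,dy=-3->C; (2,3):dx=+9,dy=+4->C
  (2,4):dx=+10,dy=+5->C; (2,5):dx=+8,dy=+1->C; (2,6):dx=+5,dy=-8->D; (2,7):dx=+3,dy=-3->D
  (2,8):dx=+1,dy=-7->D; (3,4):dx=+1,dy=+1->C; (3,5):dx=-1,dy=-3->C; (3,6):dx=-4,dy=-12->C
  (3,7):dx=-6,dy=-7->C; (3,8):dx=-8,dy=-11->C; (4,5):dx=-2,dy=-4->C; (4,6):dx=-5,dy=-13->C
  (4,7):dx=-7,dy=-8->C; (4,8):dx=-9,dy=-12->C; (5,6):dx=-3,dy=-9->C; (5,7):dx=-5,dy=-4->C
  (5,8):dx=-7,dy=-8->C; (6,7):dx=-2,dy=+5->D; (6,8):dx=-4,dy=+1->D; (7,8):dx=-2,dy=-4->C
Step 2: C = 21, D = 7, total pairs = 28.
Step 3: tau = (C - D)/(n(n-1)/2) = (21 - 7)/28 = 0.500000.
Step 4: Exact two-sided p-value (enumerate n! = 40320 permutations of y under H0): p = 0.108681.
Step 5: alpha = 0.05. fail to reject H0.

tau_b = 0.5000 (C=21, D=7), p = 0.108681, fail to reject H0.


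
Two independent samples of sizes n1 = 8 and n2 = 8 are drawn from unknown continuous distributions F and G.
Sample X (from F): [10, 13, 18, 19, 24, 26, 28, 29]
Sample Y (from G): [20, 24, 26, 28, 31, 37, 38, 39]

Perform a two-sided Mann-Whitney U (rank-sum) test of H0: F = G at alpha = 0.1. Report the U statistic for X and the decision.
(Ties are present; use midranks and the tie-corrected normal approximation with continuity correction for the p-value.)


Step 1: Combine and sort all 16 observations; assign midranks.
sorted (value, group): (10,X), (13,X), (18,X), (19,X), (20,Y), (24,X), (24,Y), (26,X), (26,Y), (28,X), (28,Y), (29,X), (31,Y), (37,Y), (38,Y), (39,Y)
ranks: 10->1, 13->2, 18->3, 19->4, 20->5, 24->6.5, 24->6.5, 26->8.5, 26->8.5, 28->10.5, 28->10.5, 29->12, 31->13, 37->14, 38->15, 39->16
Step 2: Rank sum for X: R1 = 1 + 2 + 3 + 4 + 6.5 + 8.5 + 10.5 + 12 = 47.5.
Step 3: U_X = R1 - n1(n1+1)/2 = 47.5 - 8*9/2 = 47.5 - 36 = 11.5.
       U_Y = n1*n2 - U_X = 64 - 11.5 = 52.5.
Step 4: Ties are present, so use the tie-corrected normal approximation (with continuity correction) for the p-value.
Step 5: p-value = 0.035285; compare to alpha = 0.1. reject H0.

U_X = 11.5, p = 0.035285, reject H0 at alpha = 0.1.


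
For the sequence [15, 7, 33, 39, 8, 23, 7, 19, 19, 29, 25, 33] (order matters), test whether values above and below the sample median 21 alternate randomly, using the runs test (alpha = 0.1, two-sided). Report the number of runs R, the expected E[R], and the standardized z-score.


Step 1: Compute median = 21; label A = above, B = below.
Labels in order: BBAABABBBAAA  (n_A = 6, n_B = 6)
Step 2: Count runs R = 6.
Step 3: Under H0 (random ordering), E[R] = 2*n_A*n_B/(n_A+n_B) + 1 = 2*6*6/12 + 1 = 7.0000.
        Var[R] = 2*n_A*n_B*(2*n_A*n_B - n_A - n_B) / ((n_A+n_B)^2 * (n_A+n_B-1)) = 4320/1584 = 2.7273.
        SD[R] = 1.6514.
Step 4: Continuity-corrected z = (R + 0.5 - E[R]) / SD[R] = (6 + 0.5 - 7.0000) / 1.6514 = -0.3028.
Step 5: Two-sided p-value via normal approximation = 2*(1 - Phi(|z|)) = 0.762069.
Step 6: alpha = 0.1. fail to reject H0.

R = 6, z = -0.3028, p = 0.762069, fail to reject H0.


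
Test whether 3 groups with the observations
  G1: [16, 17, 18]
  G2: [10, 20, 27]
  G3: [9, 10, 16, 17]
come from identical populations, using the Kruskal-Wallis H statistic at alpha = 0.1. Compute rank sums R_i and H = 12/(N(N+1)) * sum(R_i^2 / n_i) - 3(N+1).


Step 1: Combine all N = 10 observations and assign midranks.
sorted (value, group, rank): (9,G3,1), (10,G2,2.5), (10,G3,2.5), (16,G1,4.5), (16,G3,4.5), (17,G1,6.5), (17,G3,6.5), (18,G1,8), (20,G2,9), (27,G2,10)
Step 2: Sum ranks within each group.
R_1 = 19 (n_1 = 3)
R_2 = 21.5 (n_2 = 3)
R_3 = 14.5 (n_3 = 4)
Step 3: H = 12/(N(N+1)) * sum(R_i^2/n_i) - 3(N+1)
     = 12/(10*11) * (19^2/3 + 21.5^2/3 + 14.5^2/4) - 3*11
     = 0.109091 * 326.979 - 33
     = 2.670455.
Step 4: Ties present; correction factor C = 1 - 18/(10^3 - 10) = 0.981818. Corrected H = 2.670455 / 0.981818 = 2.719907.
Step 5: Under H0, H ~ chi^2(2); p-value = 0.256673.
Step 6: alpha = 0.1. fail to reject H0.

H = 2.7199, df = 2, p = 0.256673, fail to reject H0.


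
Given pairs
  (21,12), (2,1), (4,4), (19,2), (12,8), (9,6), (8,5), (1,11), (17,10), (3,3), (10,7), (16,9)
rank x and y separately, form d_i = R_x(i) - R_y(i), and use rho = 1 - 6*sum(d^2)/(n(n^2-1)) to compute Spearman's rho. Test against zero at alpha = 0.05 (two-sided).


Step 1: Rank x and y separately (midranks; no ties here).
rank(x): 21->12, 2->2, 4->4, 19->11, 12->8, 9->6, 8->5, 1->1, 17->10, 3->3, 10->7, 16->9
rank(y): 12->12, 1->1, 4->4, 2->2, 8->8, 6->6, 5->5, 11->11, 10->10, 3->3, 7->7, 9->9
Step 2: d_i = R_x(i) - R_y(i); compute d_i^2.
  (12-12)^2=0, (2-1)^2=1, (4-4)^2=0, (11-2)^2=81, (8-8)^2=0, (6-6)^2=0, (5-5)^2=0, (1-11)^2=100, (10-10)^2=0, (3-3)^2=0, (7-7)^2=0, (9-9)^2=0
sum(d^2) = 182.
Step 3: rho = 1 - 6*182 / (12*(12^2 - 1)) = 1 - 1092/1716 = 0.363636.
Step 4: Under H0, t = rho * sqrt((n-2)/(1-rho^2)) = 1.2344 ~ t(10).
Step 5: Two-sided p-value from the t-distribution with 10 df = 0.245265.
Step 6: alpha = 0.05. fail to reject H0.

rho = 0.3636, p = 0.245265, fail to reject H0 at alpha = 0.05.


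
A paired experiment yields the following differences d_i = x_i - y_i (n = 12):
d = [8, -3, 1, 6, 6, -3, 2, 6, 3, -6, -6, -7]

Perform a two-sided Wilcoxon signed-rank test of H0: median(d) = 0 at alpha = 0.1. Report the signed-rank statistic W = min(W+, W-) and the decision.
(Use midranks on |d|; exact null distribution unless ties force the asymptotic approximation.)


Step 1: Drop any zero differences (none here) and take |d_i|.
|d| = [8, 3, 1, 6, 6, 3, 2, 6, 3, 6, 6, 7]
Step 2: Midrank |d_i| (ties get averaged ranks).
ranks: |8|->12, |3|->4, |1|->1, |6|->8, |6|->8, |3|->4, |2|->2, |6|->8, |3|->4, |6|->8, |6|->8, |7|->11
Step 3: Attach original signs; sum ranks with positive sign and with negative sign.
W+ = 12 + 1 + 8 + 8 + 2 + 8 + 4 = 43
W- = 4 + 4 + 8 + 8 + 11 = 35
(Check: W+ + W- = 78 should equal n(n+1)/2 = 78.)
Step 4: Test statistic W = min(W+, W-) = 35.
Step 5: Ties in |d|, so use the tie-corrected normal approximation.
        E[W] = n(n+1)/4 = 12*13/4 = 39.
        Tie groups: |d|=3 (t=3), |d|=6 (t=5); sum(t^3 - t) = 144.
        Var[W] = n(n+1)(2n+1)/24 - sum(t^3-t)/48 = 3900/24 - 144/48 = 159.5.
        z = (W - E[W]) / sqrt(Var[W]) = (35 - 39) / 12.6293 = -0.3167.
        Two-sided p = 2*Phi(z) = 0.751454.
Step 6: alpha = 0.1. fail to reject H0.

W+ = 43, W- = 35, W = min = 35, p = 0.751454, fail to reject H0.


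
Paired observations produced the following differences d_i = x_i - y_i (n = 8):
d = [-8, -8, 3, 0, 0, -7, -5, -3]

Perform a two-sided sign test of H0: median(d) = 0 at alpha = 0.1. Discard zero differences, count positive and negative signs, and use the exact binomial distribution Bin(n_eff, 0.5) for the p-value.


Step 1: Discard zero differences. Original n = 8; n_eff = number of nonzero differences = 6.
Nonzero differences (with sign): -8, -8, +3, -7, -5, -3
Step 2: Count signs: positive = 1, negative = 5.
Step 3: Under H0: P(positive) = 0.5, so the number of positives S ~ Bin(6, 0.5).
Step 4: Two-sided exact p-value = sum of Bin(6,0.5) probabilities at or below the observed probability = 0.218750.
Step 5: alpha = 0.1. fail to reject H0.

n_eff = 6, pos = 1, neg = 5, p = 0.218750, fail to reject H0.


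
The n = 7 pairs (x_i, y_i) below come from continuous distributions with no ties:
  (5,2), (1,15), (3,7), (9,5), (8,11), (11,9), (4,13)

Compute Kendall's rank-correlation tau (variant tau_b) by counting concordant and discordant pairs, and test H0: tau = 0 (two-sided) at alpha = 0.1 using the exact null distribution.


Step 1: Enumerate the 21 unordered pairs (i,j) with i<j and classify each by sign(x_j-x_i) * sign(y_j-y_i).
  (1,2):dx=-4,dy=+13->D; (1,3):dx=-2,dy=+5->D; (1,4):dx=+4,dy=+3->C; (1,5):dx=+3,dy=+9->C
  (1,6):dx=+6,dy=+7->C; (1,7):dx=-1,dy=+11->D; (2,3):dx=+2,dy=-8->D; (2,4):dx=+8,dy=-10->D
  (2,5):dx=+7,dy=-4->D; (2,6):dx=+10,dy=-6->D; (2,7):dx=+3,dy=-2->D; (3,4):dx=+6,dy=-2->D
  (3,5):dx=+5,dy=+4->C; (3,6):dx=+8,dy=+2->C; (3,7):dx=+1,dy=+6->C; (4,5):dx=-1,dy=+6->D
  (4,6):dx=+2,dy=+4->C; (4,7):dx=-5,dy=+8->D; (5,6):dx=+3,dy=-2->D; (5,7):dx=-4,dy=+2->D
  (6,7):dx=-7,dy=+4->D
Step 2: C = 7, D = 14, total pairs = 21.
Step 3: tau = (C - D)/(n(n-1)/2) = (7 - 14)/21 = -0.333333.
Step 4: Exact two-sided p-value (enumerate n! = 5040 permutations of y under H0): p = 0.381349.
Step 5: alpha = 0.1. fail to reject H0.

tau_b = -0.3333 (C=7, D=14), p = 0.381349, fail to reject H0.


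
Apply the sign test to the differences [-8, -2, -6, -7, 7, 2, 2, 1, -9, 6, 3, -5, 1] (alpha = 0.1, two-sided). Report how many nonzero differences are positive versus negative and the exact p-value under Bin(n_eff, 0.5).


Step 1: Discard zero differences. Original n = 13; n_eff = number of nonzero differences = 13.
Nonzero differences (with sign): -8, -2, -6, -7, +7, +2, +2, +1, -9, +6, +3, -5, +1
Step 2: Count signs: positive = 7, negative = 6.
Step 3: Under H0: P(positive) = 0.5, so the number of positives S ~ Bin(13, 0.5).
Step 4: Two-sided exact p-value = sum of Bin(13,0.5) probabilities at or below the observed probability = 1.000000.
Step 5: alpha = 0.1. fail to reject H0.

n_eff = 13, pos = 7, neg = 6, p = 1.000000, fail to reject H0.


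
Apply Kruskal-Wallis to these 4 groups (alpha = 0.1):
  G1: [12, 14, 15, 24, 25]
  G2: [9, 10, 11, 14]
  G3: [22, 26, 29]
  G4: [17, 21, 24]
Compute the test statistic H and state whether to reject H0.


Step 1: Combine all N = 15 observations and assign midranks.
sorted (value, group, rank): (9,G2,1), (10,G2,2), (11,G2,3), (12,G1,4), (14,G1,5.5), (14,G2,5.5), (15,G1,7), (17,G4,8), (21,G4,9), (22,G3,10), (24,G1,11.5), (24,G4,11.5), (25,G1,13), (26,G3,14), (29,G3,15)
Step 2: Sum ranks within each group.
R_1 = 41 (n_1 = 5)
R_2 = 11.5 (n_2 = 4)
R_3 = 39 (n_3 = 3)
R_4 = 28.5 (n_4 = 3)
Step 3: H = 12/(N(N+1)) * sum(R_i^2/n_i) - 3(N+1)
     = 12/(15*16) * (41^2/5 + 11.5^2/4 + 39^2/3 + 28.5^2/3) - 3*16
     = 0.050000 * 1147.01 - 48
     = 9.350625.
Step 4: Ties present; correction factor C = 1 - 12/(15^3 - 15) = 0.996429. Corrected H = 9.350625 / 0.996429 = 9.384140.
Step 5: Under H0, H ~ chi^2(3); p-value = 0.024596.
Step 6: alpha = 0.1. reject H0.

H = 9.3841, df = 3, p = 0.024596, reject H0.


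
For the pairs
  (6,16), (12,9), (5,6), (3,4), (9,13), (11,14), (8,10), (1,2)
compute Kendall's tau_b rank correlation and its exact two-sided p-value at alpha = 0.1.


Step 1: Enumerate the 28 unordered pairs (i,j) with i<j and classify each by sign(x_j-x_i) * sign(y_j-y_i).
  (1,2):dx=+6,dy=-7->D; (1,3):dx=-1,dy=-10->C; (1,4):dx=-3,dy=-12->C; (1,5):dx=+3,dy=-3->D
  (1,6):dx=+5,dy=-2->D; (1,7):dx=+2,dy=-6->D; (1,8):dx=-5,dy=-14->C; (2,3):dx=-7,dy=-3->C
  (2,4):dx=-9,dy=-5->C; (2,5):dx=-3,dy=+4->D; (2,6):dx=-1,dy=+5->D; (2,7):dx=-4,dy=+1->D
  (2,8):dx=-11,dy=-7->C; (3,4):dx=-2,dy=-2->C; (3,5):dx=+4,dy=+7->C; (3,6):dx=+6,dy=+8->C
  (3,7):dx=+3,dy=+4->C; (3,8):dx=-4,dy=-4->C; (4,5):dx=+6,dy=+9->C; (4,6):dx=+8,dy=+10->C
  (4,7):dx=+5,dy=+6->C; (4,8):dx=-2,dy=-2->C; (5,6):dx=+2,dy=+1->C; (5,7):dx=-1,dy=-3->C
  (5,8):dx=-8,dy=-11->C; (6,7):dx=-3,dy=-4->C; (6,8):dx=-10,dy=-12->C; (7,8):dx=-7,dy=-8->C
Step 2: C = 21, D = 7, total pairs = 28.
Step 3: tau = (C - D)/(n(n-1)/2) = (21 - 7)/28 = 0.500000.
Step 4: Exact two-sided p-value (enumerate n! = 40320 permutations of y under H0): p = 0.108681.
Step 5: alpha = 0.1. fail to reject H0.

tau_b = 0.5000 (C=21, D=7), p = 0.108681, fail to reject H0.


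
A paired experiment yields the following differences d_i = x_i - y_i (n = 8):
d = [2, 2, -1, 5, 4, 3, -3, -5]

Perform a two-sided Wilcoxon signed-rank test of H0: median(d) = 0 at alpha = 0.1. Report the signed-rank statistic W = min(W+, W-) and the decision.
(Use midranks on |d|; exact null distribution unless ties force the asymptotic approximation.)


Step 1: Drop any zero differences (none here) and take |d_i|.
|d| = [2, 2, 1, 5, 4, 3, 3, 5]
Step 2: Midrank |d_i| (ties get averaged ranks).
ranks: |2|->2.5, |2|->2.5, |1|->1, |5|->7.5, |4|->6, |3|->4.5, |3|->4.5, |5|->7.5
Step 3: Attach original signs; sum ranks with positive sign and with negative sign.
W+ = 2.5 + 2.5 + 7.5 + 6 + 4.5 = 23
W- = 1 + 4.5 + 7.5 = 13
(Check: W+ + W- = 36 should equal n(n+1)/2 = 36.)
Step 4: Test statistic W = min(W+, W-) = 13.
Step 5: Ties in |d|, so use the tie-corrected normal approximation.
        E[W] = n(n+1)/4 = 8*9/4 = 18.
        Tie groups: |d|=2 (t=2), |d|=3 (t=2), |d|=5 (t=2); sum(t^3 - t) = 18.
        Var[W] = n(n+1)(2n+1)/24 - sum(t^3-t)/48 = 1224/24 - 18/48 = 50.625.
        z = (W - E[W]) / sqrt(Var[W]) = (13 - 18) / 7.1151 = -0.7027.
        Two-sided p = 2*Phi(z) = 0.482225.
Step 6: alpha = 0.1. fail to reject H0.

W+ = 23, W- = 13, W = min = 13, p = 0.482225, fail to reject H0.


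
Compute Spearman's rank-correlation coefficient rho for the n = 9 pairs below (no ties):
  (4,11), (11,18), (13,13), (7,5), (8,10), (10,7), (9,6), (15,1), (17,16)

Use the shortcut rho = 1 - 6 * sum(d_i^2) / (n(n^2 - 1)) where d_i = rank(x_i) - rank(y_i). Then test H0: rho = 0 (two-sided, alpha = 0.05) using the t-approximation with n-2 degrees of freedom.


Step 1: Rank x and y separately (midranks; no ties here).
rank(x): 4->1, 11->6, 13->7, 7->2, 8->3, 10->5, 9->4, 15->8, 17->9
rank(y): 11->6, 18->9, 13->7, 5->2, 10->5, 7->4, 6->3, 1->1, 16->8
Step 2: d_i = R_x(i) - R_y(i); compute d_i^2.
  (1-6)^2=25, (6-9)^2=9, (7-7)^2=0, (2-2)^2=0, (3-5)^2=4, (5-4)^2=1, (4-3)^2=1, (8-1)^2=49, (9-8)^2=1
sum(d^2) = 90.
Step 3: rho = 1 - 6*90 / (9*(9^2 - 1)) = 1 - 540/720 = 0.250000.
Step 4: Under H0, t = rho * sqrt((n-2)/(1-rho^2)) = 0.6831 ~ t(7).
Step 5: Two-sided p-value from the t-distribution with 7 df = 0.516490.
Step 6: alpha = 0.05. fail to reject H0.

rho = 0.2500, p = 0.516490, fail to reject H0 at alpha = 0.05.


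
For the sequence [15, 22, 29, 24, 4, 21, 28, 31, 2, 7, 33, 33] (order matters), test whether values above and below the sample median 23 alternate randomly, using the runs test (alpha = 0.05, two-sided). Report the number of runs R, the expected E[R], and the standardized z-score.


Step 1: Compute median = 23; label A = above, B = below.
Labels in order: BBAABBAABBAA  (n_A = 6, n_B = 6)
Step 2: Count runs R = 6.
Step 3: Under H0 (random ordering), E[R] = 2*n_A*n_B/(n_A+n_B) + 1 = 2*6*6/12 + 1 = 7.0000.
        Var[R] = 2*n_A*n_B*(2*n_A*n_B - n_A - n_B) / ((n_A+n_B)^2 * (n_A+n_B-1)) = 4320/1584 = 2.7273.
        SD[R] = 1.6514.
Step 4: Continuity-corrected z = (R + 0.5 - E[R]) / SD[R] = (6 + 0.5 - 7.0000) / 1.6514 = -0.3028.
Step 5: Two-sided p-value via normal approximation = 2*(1 - Phi(|z|)) = 0.762069.
Step 6: alpha = 0.05. fail to reject H0.

R = 6, z = -0.3028, p = 0.762069, fail to reject H0.


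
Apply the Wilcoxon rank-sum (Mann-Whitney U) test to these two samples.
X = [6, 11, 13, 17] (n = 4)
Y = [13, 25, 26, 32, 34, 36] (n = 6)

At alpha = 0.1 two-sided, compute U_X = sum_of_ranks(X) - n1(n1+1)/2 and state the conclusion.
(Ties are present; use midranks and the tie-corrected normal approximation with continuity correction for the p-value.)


Step 1: Combine and sort all 10 observations; assign midranks.
sorted (value, group): (6,X), (11,X), (13,X), (13,Y), (17,X), (25,Y), (26,Y), (32,Y), (34,Y), (36,Y)
ranks: 6->1, 11->2, 13->3.5, 13->3.5, 17->5, 25->6, 26->7, 32->8, 34->9, 36->10
Step 2: Rank sum for X: R1 = 1 + 2 + 3.5 + 5 = 11.5.
Step 3: U_X = R1 - n1(n1+1)/2 = 11.5 - 4*5/2 = 11.5 - 10 = 1.5.
       U_Y = n1*n2 - U_X = 24 - 1.5 = 22.5.
Step 4: Ties are present, so use the tie-corrected normal approximation (with continuity correction) for the p-value.
Step 5: p-value = 0.032476; compare to alpha = 0.1. reject H0.

U_X = 1.5, p = 0.032476, reject H0 at alpha = 0.1.


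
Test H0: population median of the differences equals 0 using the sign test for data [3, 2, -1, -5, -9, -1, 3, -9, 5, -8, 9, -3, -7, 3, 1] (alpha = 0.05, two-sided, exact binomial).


Step 1: Discard zero differences. Original n = 15; n_eff = number of nonzero differences = 15.
Nonzero differences (with sign): +3, +2, -1, -5, -9, -1, +3, -9, +5, -8, +9, -3, -7, +3, +1
Step 2: Count signs: positive = 7, negative = 8.
Step 3: Under H0: P(positive) = 0.5, so the number of positives S ~ Bin(15, 0.5).
Step 4: Two-sided exact p-value = sum of Bin(15,0.5) probabilities at or below the observed probability = 1.000000.
Step 5: alpha = 0.05. fail to reject H0.

n_eff = 15, pos = 7, neg = 8, p = 1.000000, fail to reject H0.


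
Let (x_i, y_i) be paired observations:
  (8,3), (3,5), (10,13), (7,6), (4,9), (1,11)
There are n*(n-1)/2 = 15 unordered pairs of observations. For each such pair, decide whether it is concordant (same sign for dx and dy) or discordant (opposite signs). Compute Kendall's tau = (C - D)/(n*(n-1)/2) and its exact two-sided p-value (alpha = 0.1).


Step 1: Enumerate the 15 unordered pairs (i,j) with i<j and classify each by sign(x_j-x_i) * sign(y_j-y_i).
  (1,2):dx=-5,dy=+2->D; (1,3):dx=+2,dy=+10->C; (1,4):dx=-1,dy=+3->D; (1,5):dx=-4,dy=+6->D
  (1,6):dx=-7,dy=+8->D; (2,3):dx=+7,dy=+8->C; (2,4):dx=+4,dy=+1->C; (2,5):dx=+1,dy=+4->C
  (2,6):dx=-2,dy=+6->D; (3,4):dx=-3,dy=-7->C; (3,5):dx=-6,dy=-4->C; (3,6):dx=-9,dy=-2->C
  (4,5):dx=-3,dy=+3->D; (4,6):dx=-6,dy=+5->D; (5,6):dx=-3,dy=+2->D
Step 2: C = 7, D = 8, total pairs = 15.
Step 3: tau = (C - D)/(n(n-1)/2) = (7 - 8)/15 = -0.066667.
Step 4: Exact two-sided p-value (enumerate n! = 720 permutations of y under H0): p = 1.000000.
Step 5: alpha = 0.1. fail to reject H0.

tau_b = -0.0667 (C=7, D=8), p = 1.000000, fail to reject H0.


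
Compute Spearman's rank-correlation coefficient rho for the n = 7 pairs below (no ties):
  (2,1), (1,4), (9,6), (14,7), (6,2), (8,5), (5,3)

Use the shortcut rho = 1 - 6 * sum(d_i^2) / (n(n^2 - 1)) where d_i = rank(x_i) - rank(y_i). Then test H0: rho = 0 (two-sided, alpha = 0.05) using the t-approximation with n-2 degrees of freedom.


Step 1: Rank x and y separately (midranks; no ties here).
rank(x): 2->2, 1->1, 9->6, 14->7, 6->4, 8->5, 5->3
rank(y): 1->1, 4->4, 6->6, 7->7, 2->2, 5->5, 3->3
Step 2: d_i = R_x(i) - R_y(i); compute d_i^2.
  (2-1)^2=1, (1-4)^2=9, (6-6)^2=0, (7-7)^2=0, (4-2)^2=4, (5-5)^2=0, (3-3)^2=0
sum(d^2) = 14.
Step 3: rho = 1 - 6*14 / (7*(7^2 - 1)) = 1 - 84/336 = 0.750000.
Step 4: Under H0, t = rho * sqrt((n-2)/(1-rho^2)) = 2.5355 ~ t(5).
Step 5: Two-sided p-value from the t-distribution with 5 df = 0.052181.
Step 6: alpha = 0.05. fail to reject H0.

rho = 0.7500, p = 0.052181, fail to reject H0 at alpha = 0.05.


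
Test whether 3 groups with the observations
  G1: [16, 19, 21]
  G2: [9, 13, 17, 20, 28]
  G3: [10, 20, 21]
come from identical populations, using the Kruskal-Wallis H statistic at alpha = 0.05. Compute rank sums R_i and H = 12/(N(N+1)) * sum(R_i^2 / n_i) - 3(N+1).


Step 1: Combine all N = 11 observations and assign midranks.
sorted (value, group, rank): (9,G2,1), (10,G3,2), (13,G2,3), (16,G1,4), (17,G2,5), (19,G1,6), (20,G2,7.5), (20,G3,7.5), (21,G1,9.5), (21,G3,9.5), (28,G2,11)
Step 2: Sum ranks within each group.
R_1 = 19.5 (n_1 = 3)
R_2 = 27.5 (n_2 = 5)
R_3 = 19 (n_3 = 3)
Step 3: H = 12/(N(N+1)) * sum(R_i^2/n_i) - 3(N+1)
     = 12/(11*12) * (19.5^2/3 + 27.5^2/5 + 19^2/3) - 3*12
     = 0.090909 * 398.333 - 36
     = 0.212121.
Step 4: Ties present; correction factor C = 1 - 12/(11^3 - 11) = 0.990909. Corrected H = 0.212121 / 0.990909 = 0.214067.
Step 5: Under H0, H ~ chi^2(2); p-value = 0.898495.
Step 6: alpha = 0.05. fail to reject H0.

H = 0.2141, df = 2, p = 0.898495, fail to reject H0.


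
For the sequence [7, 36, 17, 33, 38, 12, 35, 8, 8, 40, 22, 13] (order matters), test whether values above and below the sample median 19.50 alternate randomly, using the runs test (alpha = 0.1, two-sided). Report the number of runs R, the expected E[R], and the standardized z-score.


Step 1: Compute median = 19.50; label A = above, B = below.
Labels in order: BABAABABBAAB  (n_A = 6, n_B = 6)
Step 2: Count runs R = 9.
Step 3: Under H0 (random ordering), E[R] = 2*n_A*n_B/(n_A+n_B) + 1 = 2*6*6/12 + 1 = 7.0000.
        Var[R] = 2*n_A*n_B*(2*n_A*n_B - n_A - n_B) / ((n_A+n_B)^2 * (n_A+n_B-1)) = 4320/1584 = 2.7273.
        SD[R] = 1.6514.
Step 4: Continuity-corrected z = (R - 0.5 - E[R]) / SD[R] = (9 - 0.5 - 7.0000) / 1.6514 = 0.9083.
Step 5: Two-sided p-value via normal approximation = 2*(1 - Phi(|z|)) = 0.363722.
Step 6: alpha = 0.1. fail to reject H0.

R = 9, z = 0.9083, p = 0.363722, fail to reject H0.


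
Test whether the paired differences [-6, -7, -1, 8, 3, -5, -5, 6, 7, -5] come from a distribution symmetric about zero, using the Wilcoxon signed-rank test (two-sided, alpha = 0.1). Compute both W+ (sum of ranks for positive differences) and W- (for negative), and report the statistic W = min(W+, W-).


Step 1: Drop any zero differences (none here) and take |d_i|.
|d| = [6, 7, 1, 8, 3, 5, 5, 6, 7, 5]
Step 2: Midrank |d_i| (ties get averaged ranks).
ranks: |6|->6.5, |7|->8.5, |1|->1, |8|->10, |3|->2, |5|->4, |5|->4, |6|->6.5, |7|->8.5, |5|->4
Step 3: Attach original signs; sum ranks with positive sign and with negative sign.
W+ = 10 + 2 + 6.5 + 8.5 = 27
W- = 6.5 + 8.5 + 1 + 4 + 4 + 4 = 28
(Check: W+ + W- = 55 should equal n(n+1)/2 = 55.)
Step 4: Test statistic W = min(W+, W-) = 27.
Step 5: Ties in |d|, so use the tie-corrected normal approximation.
        E[W] = n(n+1)/4 = 10*11/4 = 27.5.
        Tie groups: |d|=5 (t=3), |d|=6 (t=2), |d|=7 (t=2); sum(t^3 - t) = 36.
        Var[W] = n(n+1)(2n+1)/24 - sum(t^3-t)/48 = 2310/24 - 36/48 = 95.5.
        z = (W - E[W]) / sqrt(Var[W]) = (27 - 27.5) / 9.7724 = -0.0512.
        Two-sided p = 2*Phi(z) = 0.959194.
Step 6: alpha = 0.1. fail to reject H0.

W+ = 27, W- = 28, W = min = 27, p = 0.959194, fail to reject H0.


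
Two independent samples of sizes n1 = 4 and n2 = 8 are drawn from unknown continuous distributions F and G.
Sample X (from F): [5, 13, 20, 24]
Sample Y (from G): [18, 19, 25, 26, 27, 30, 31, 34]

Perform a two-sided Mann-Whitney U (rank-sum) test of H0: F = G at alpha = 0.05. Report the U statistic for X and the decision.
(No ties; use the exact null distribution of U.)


Step 1: Combine and sort all 12 observations; assign midranks.
sorted (value, group): (5,X), (13,X), (18,Y), (19,Y), (20,X), (24,X), (25,Y), (26,Y), (27,Y), (30,Y), (31,Y), (34,Y)
ranks: 5->1, 13->2, 18->3, 19->4, 20->5, 24->6, 25->7, 26->8, 27->9, 30->10, 31->11, 34->12
Step 2: Rank sum for X: R1 = 1 + 2 + 5 + 6 = 14.
Step 3: U_X = R1 - n1(n1+1)/2 = 14 - 4*5/2 = 14 - 10 = 4.
       U_Y = n1*n2 - U_X = 32 - 4 = 28.
Step 4: No ties, so the exact null distribution of U (based on enumerating the C(12,4) = 495 equally likely rank assignments) gives the two-sided p-value.
Step 5: p-value = 0.048485; compare to alpha = 0.05. reject H0.

U_X = 4, p = 0.048485, reject H0 at alpha = 0.05.


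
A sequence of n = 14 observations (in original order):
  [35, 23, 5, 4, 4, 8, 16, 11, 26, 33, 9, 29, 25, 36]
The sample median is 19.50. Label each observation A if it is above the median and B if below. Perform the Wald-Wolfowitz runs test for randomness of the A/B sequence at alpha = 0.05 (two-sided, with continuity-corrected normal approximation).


Step 1: Compute median = 19.50; label A = above, B = below.
Labels in order: AABBBBBBAABAAA  (n_A = 7, n_B = 7)
Step 2: Count runs R = 5.
Step 3: Under H0 (random ordering), E[R] = 2*n_A*n_B/(n_A+n_B) + 1 = 2*7*7/14 + 1 = 8.0000.
        Var[R] = 2*n_A*n_B*(2*n_A*n_B - n_A - n_B) / ((n_A+n_B)^2 * (n_A+n_B-1)) = 8232/2548 = 3.2308.
        SD[R] = 1.7974.
Step 4: Continuity-corrected z = (R + 0.5 - E[R]) / SD[R] = (5 + 0.5 - 8.0000) / 1.7974 = -1.3909.
Step 5: Two-sided p-value via normal approximation = 2*(1 - Phi(|z|)) = 0.164264.
Step 6: alpha = 0.05. fail to reject H0.

R = 5, z = -1.3909, p = 0.164264, fail to reject H0.


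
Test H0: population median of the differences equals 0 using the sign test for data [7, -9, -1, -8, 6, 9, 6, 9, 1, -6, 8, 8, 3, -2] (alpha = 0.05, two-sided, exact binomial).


Step 1: Discard zero differences. Original n = 14; n_eff = number of nonzero differences = 14.
Nonzero differences (with sign): +7, -9, -1, -8, +6, +9, +6, +9, +1, -6, +8, +8, +3, -2
Step 2: Count signs: positive = 9, negative = 5.
Step 3: Under H0: P(positive) = 0.5, so the number of positives S ~ Bin(14, 0.5).
Step 4: Two-sided exact p-value = sum of Bin(14,0.5) probabilities at or below the observed probability = 0.423950.
Step 5: alpha = 0.05. fail to reject H0.

n_eff = 14, pos = 9, neg = 5, p = 0.423950, fail to reject H0.


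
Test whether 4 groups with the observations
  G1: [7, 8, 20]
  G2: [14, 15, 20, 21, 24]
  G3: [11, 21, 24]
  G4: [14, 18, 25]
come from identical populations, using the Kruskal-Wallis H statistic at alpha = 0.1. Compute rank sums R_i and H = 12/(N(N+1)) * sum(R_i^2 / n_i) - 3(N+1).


Step 1: Combine all N = 14 observations and assign midranks.
sorted (value, group, rank): (7,G1,1), (8,G1,2), (11,G3,3), (14,G2,4.5), (14,G4,4.5), (15,G2,6), (18,G4,7), (20,G1,8.5), (20,G2,8.5), (21,G2,10.5), (21,G3,10.5), (24,G2,12.5), (24,G3,12.5), (25,G4,14)
Step 2: Sum ranks within each group.
R_1 = 11.5 (n_1 = 3)
R_2 = 42 (n_2 = 5)
R_3 = 26 (n_3 = 3)
R_4 = 25.5 (n_4 = 3)
Step 3: H = 12/(N(N+1)) * sum(R_i^2/n_i) - 3(N+1)
     = 12/(14*15) * (11.5^2/3 + 42^2/5 + 26^2/3 + 25.5^2/3) - 3*15
     = 0.057143 * 838.967 - 45
     = 2.940952.
Step 4: Ties present; correction factor C = 1 - 24/(14^3 - 14) = 0.991209. Corrected H = 2.940952 / 0.991209 = 2.967036.
Step 5: Under H0, H ~ chi^2(3); p-value = 0.396736.
Step 6: alpha = 0.1. fail to reject H0.

H = 2.9670, df = 3, p = 0.396736, fail to reject H0.


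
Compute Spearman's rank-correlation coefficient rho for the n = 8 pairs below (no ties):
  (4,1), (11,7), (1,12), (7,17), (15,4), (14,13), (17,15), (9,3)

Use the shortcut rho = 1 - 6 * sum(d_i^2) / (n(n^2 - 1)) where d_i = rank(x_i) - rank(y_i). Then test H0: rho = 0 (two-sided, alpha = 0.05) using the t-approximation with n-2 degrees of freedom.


Step 1: Rank x and y separately (midranks; no ties here).
rank(x): 4->2, 11->5, 1->1, 7->3, 15->7, 14->6, 17->8, 9->4
rank(y): 1->1, 7->4, 12->5, 17->8, 4->3, 13->6, 15->7, 3->2
Step 2: d_i = R_x(i) - R_y(i); compute d_i^2.
  (2-1)^2=1, (5-4)^2=1, (1-5)^2=16, (3-8)^2=25, (7-3)^2=16, (6-6)^2=0, (8-7)^2=1, (4-2)^2=4
sum(d^2) = 64.
Step 3: rho = 1 - 6*64 / (8*(8^2 - 1)) = 1 - 384/504 = 0.238095.
Step 4: Under H0, t = rho * sqrt((n-2)/(1-rho^2)) = 0.6005 ~ t(6).
Step 5: Two-sided p-value from the t-distribution with 6 df = 0.570156.
Step 6: alpha = 0.05. fail to reject H0.

rho = 0.2381, p = 0.570156, fail to reject H0 at alpha = 0.05.


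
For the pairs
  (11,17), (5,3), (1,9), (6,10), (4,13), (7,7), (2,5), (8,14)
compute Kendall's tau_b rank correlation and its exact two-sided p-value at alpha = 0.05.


Step 1: Enumerate the 28 unordered pairs (i,j) with i<j and classify each by sign(x_j-x_i) * sign(y_j-y_i).
  (1,2):dx=-6,dy=-14->C; (1,3):dx=-10,dy=-8->C; (1,4):dx=-5,dy=-7->C; (1,5):dx=-7,dy=-4->C
  (1,6):dx=-4,dy=-10->C; (1,7):dx=-9,dy=-12->C; (1,8):dx=-3,dy=-3->C; (2,3):dx=-4,dy=+6->D
  (2,4):dx=+1,dy=+7->C; (2,5):dx=-1,dy=+10->D; (2,6):dx=+2,dy=+4->C; (2,7):dx=-3,dy=+2->D
  (2,8):dx=+3,dy=+11->C; (3,4):dx=+5,dy=+1->C; (3,5):dx=+3,dy=+4->C; (3,6):dx=+6,dy=-2->D
  (3,7):dx=+1,dy=-4->D; (3,8):dx=+7,dy=+5->C; (4,5):dx=-2,dy=+3->D; (4,6):dx=+1,dy=-3->D
  (4,7):dx=-4,dy=-5->C; (4,8):dx=+2,dy=+4->C; (5,6):dx=+3,dy=-6->D; (5,7):dx=-2,dy=-8->C
  (5,8):dx=+4,dy=+1->C; (6,7):dx=-5,dy=-2->C; (6,8):dx=+1,dy=+7->C; (7,8):dx=+6,dy=+9->C
Step 2: C = 20, D = 8, total pairs = 28.
Step 3: tau = (C - D)/(n(n-1)/2) = (20 - 8)/28 = 0.428571.
Step 4: Exact two-sided p-value (enumerate n! = 40320 permutations of y under H0): p = 0.178869.
Step 5: alpha = 0.05. fail to reject H0.

tau_b = 0.4286 (C=20, D=8), p = 0.178869, fail to reject H0.


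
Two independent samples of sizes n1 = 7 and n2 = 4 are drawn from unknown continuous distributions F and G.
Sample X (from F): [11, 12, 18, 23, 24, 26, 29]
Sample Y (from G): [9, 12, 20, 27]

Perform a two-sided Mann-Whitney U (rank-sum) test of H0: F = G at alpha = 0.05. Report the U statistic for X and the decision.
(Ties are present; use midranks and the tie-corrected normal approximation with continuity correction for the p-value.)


Step 1: Combine and sort all 11 observations; assign midranks.
sorted (value, group): (9,Y), (11,X), (12,X), (12,Y), (18,X), (20,Y), (23,X), (24,X), (26,X), (27,Y), (29,X)
ranks: 9->1, 11->2, 12->3.5, 12->3.5, 18->5, 20->6, 23->7, 24->8, 26->9, 27->10, 29->11
Step 2: Rank sum for X: R1 = 2 + 3.5 + 5 + 7 + 8 + 9 + 11 = 45.5.
Step 3: U_X = R1 - n1(n1+1)/2 = 45.5 - 7*8/2 = 45.5 - 28 = 17.5.
       U_Y = n1*n2 - U_X = 28 - 17.5 = 10.5.
Step 4: Ties are present, so use the tie-corrected normal approximation (with continuity correction) for the p-value.
Step 5: p-value = 0.569872; compare to alpha = 0.05. fail to reject H0.

U_X = 17.5, p = 0.569872, fail to reject H0 at alpha = 0.05.
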